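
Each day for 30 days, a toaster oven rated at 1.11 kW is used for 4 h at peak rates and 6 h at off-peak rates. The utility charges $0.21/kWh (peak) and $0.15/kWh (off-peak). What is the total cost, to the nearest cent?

$57.94

Peak energy = 1.11 kW × 4 h × 30 = 133.2 kWh
Off-peak energy = 1.11 kW × 6 h × 30 = 199.8 kWh
Cost = 133.2 × $0.21 + 199.8 × $0.15 = $27.972 + $29.97 = $57.94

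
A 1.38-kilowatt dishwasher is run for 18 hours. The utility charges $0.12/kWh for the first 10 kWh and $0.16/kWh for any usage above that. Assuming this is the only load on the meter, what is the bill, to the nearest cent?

$3.57

Energy = 1.38 kW × 18 h = 24.84 kWh
Tier 1 (0–10 kWh): 10 × $0.12 = $1.2
Above 10 kWh: 14.84 × $0.16 = $2.3744
Bill = $3.57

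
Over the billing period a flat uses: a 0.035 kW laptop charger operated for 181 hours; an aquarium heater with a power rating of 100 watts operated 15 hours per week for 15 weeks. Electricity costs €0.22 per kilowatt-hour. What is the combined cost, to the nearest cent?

€6.34

laptop charger: 0.035 kW × 181 h = 6.335 kWh
aquarium heater: Runtime = 15 h/week × 15 weeks = 225 h
aquarium heater: 0.1 kW × 225 h = 22.5 kWh
Total energy = 28.835 kWh
Cost = 28.835 × €0.22 = €6.34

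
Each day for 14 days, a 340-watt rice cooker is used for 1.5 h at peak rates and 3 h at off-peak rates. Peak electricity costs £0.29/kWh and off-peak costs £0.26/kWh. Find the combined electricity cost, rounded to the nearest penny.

£5.78

Peak energy = 0.34 kW × 1.5 h × 14 = 7.14 kWh
Off-peak energy = 0.34 kW × 3 h × 14 = 14.28 kWh
Cost = 7.14 × £0.29 + 14.28 × £0.26 = £2.0706 + £3.7128 = £5.78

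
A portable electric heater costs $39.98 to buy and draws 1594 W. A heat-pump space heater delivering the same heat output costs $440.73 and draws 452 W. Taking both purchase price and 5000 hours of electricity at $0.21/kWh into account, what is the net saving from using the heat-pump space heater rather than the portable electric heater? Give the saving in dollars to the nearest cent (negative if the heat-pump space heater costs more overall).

$798.35

portable electric heater: $39.98 + (1594/1000) kW × 5000 h × $0.21 = $39.98 + $1673.7 = $1713.68
heat-pump space heater: $440.73 + (452/1000) kW × 5000 h × $0.21 = $440.73 + $474.6 = $915.33
Saving = $1713.68 − $915.33 = $798.35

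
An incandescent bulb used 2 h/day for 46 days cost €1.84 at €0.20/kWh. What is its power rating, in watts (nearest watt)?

100 W

Energy = €1.84 ÷ €0.20/kWh = 9.2 kWh
Runtime = 2 h/day × 46 days = 92 h
Power = 9.2 kWh ÷ 92 h = 0.1 kW = 100 W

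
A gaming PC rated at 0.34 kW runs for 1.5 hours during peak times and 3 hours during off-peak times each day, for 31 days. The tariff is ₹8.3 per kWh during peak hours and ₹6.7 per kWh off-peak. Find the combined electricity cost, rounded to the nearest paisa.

₹343.08

Peak energy = 0.34 kW × 1.5 h × 31 = 15.81 kWh
Off-peak energy = 0.34 kW × 3 h × 31 = 31.62 kWh
Cost = 15.81 × ₹8.3 + 31.62 × ₹6.7 = ₹131.223 + ₹211.854 = ₹343.08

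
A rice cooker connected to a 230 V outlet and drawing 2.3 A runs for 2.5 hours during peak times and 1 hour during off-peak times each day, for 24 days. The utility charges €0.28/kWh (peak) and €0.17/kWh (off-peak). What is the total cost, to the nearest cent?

€11.05

Power = 2.3 A × 230 V = 529 W = 0.529 kW
Peak energy = 0.529 kW × 2.5 h × 24 = 31.74 kWh
Off-peak energy = 0.529 kW × 1 h × 24 = 12.696 kWh
Cost = 31.74 × €0.28 + 12.696 × €0.17 = €8.8872 + €2.15832 = €11.05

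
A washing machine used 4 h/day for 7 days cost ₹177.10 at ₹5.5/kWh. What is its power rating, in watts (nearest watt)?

1150 W

Energy = ₹177.10 ÷ ₹5.5/kWh = 32.2 kWh
Runtime = 4 h/day × 7 days = 28 h
Power = 32.2 kWh ÷ 28 h = 1.15 kW = 1150 W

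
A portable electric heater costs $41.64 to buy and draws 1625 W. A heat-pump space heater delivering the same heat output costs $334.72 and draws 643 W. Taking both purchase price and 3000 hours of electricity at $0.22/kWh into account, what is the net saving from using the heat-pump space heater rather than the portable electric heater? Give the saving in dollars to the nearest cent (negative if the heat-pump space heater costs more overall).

portable electric heater: $41.64 + (1625/1000) kW × 3000 h × $0.22 = $41.64 + $1072.5 = $1114.14
heat-pump space heater: $334.72 + (643/1000) kW × 3000 h × $0.22 = $334.72 + $424.38 = $759.1
Saving = $1114.14 − $759.1 = $355.04

$355.04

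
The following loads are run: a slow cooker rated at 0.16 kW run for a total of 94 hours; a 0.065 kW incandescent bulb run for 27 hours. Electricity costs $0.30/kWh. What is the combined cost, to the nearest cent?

slow cooker: 0.16 kW × 94 h = 15.04 kWh
incandescent bulb: 0.065 kW × 27 h = 1.755 kWh
Total energy = 16.795 kWh
Cost = 16.795 × $0.30 = $5.04

$5.04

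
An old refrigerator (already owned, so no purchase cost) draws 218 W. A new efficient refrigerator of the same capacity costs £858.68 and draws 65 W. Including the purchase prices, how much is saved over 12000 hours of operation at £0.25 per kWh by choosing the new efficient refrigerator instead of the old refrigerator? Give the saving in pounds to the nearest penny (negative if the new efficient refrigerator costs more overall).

-£399.68

old refrigerator: £0.00 + (218/1000) kW × 12000 h × £0.25 = £0.00 + £654 = £654
new efficient refrigerator: £858.68 + (65/1000) kW × 12000 h × £0.25 = £858.68 + £195 = £1053.68
Saving = £654 − £1053.68 = −£399.68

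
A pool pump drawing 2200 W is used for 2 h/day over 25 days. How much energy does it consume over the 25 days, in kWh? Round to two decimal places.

Runtime = 2 h/day × 25 days = 50 h
Energy = 2.2 kW × 50 h = 110 kWh

110.00 kWh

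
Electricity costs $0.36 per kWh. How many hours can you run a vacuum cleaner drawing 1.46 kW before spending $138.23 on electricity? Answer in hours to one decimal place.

263.0 h

Energy available = $138.23 ÷ $0.36/kWh = 383.9722 kWh
Hours = 383.9722 kWh ÷ 1.46 kW = 263.0 h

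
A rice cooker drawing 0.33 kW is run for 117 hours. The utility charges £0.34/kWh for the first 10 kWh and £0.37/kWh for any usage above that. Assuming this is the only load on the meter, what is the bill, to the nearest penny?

Energy = 0.33 kW × 117 h = 38.61 kWh
Tier 1 (0–10 kWh): 10 × £0.34 = £3.4
Above 10 kWh: 28.61 × £0.37 = £10.5857
Bill = £13.99

£13.99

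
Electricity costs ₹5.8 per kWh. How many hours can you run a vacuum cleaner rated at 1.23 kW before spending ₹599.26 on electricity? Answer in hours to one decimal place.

Energy available = ₹599.26 ÷ ₹5.8/kWh = 103.3207 kWh
Hours = 103.3207 kWh ÷ 1.23 kW = 84.0 h

84.0 h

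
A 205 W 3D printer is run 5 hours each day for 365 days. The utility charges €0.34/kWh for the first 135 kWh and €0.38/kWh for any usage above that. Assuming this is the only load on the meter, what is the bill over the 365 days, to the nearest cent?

Runtime = 5 h/day × 365 days = 1825 h
Energy = 0.205 kW × 1825 h = 374.125 kWh
Tier 1 (0–135 kWh): 135 × €0.34 = €45.9
Above 135 kWh: 239.125 × €0.38 = €90.8675
Bill = €136.77

€136.77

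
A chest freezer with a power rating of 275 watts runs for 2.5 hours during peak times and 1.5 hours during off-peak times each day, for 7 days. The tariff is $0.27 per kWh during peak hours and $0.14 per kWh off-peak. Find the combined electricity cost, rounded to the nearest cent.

Peak energy = 0.275 kW × 2.5 h × 7 = 4.8125 kWh
Off-peak energy = 0.275 kW × 1.5 h × 7 = 2.8875 kWh
Cost = 4.8125 × $0.27 + 2.8875 × $0.14 = $1.299375 + $0.40425 = $1.70

$1.70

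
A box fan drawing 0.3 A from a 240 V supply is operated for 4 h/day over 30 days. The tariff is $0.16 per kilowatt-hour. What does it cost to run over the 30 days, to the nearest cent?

$1.38

Power = 0.3 A × 240 V = 72 W = 0.072 kW
Runtime = 4 h/day × 30 days = 120 h
Energy = 0.072 kW × 120 h = 8.64 kWh
Cost = 8.64 kWh × $0.16/kWh = $1.38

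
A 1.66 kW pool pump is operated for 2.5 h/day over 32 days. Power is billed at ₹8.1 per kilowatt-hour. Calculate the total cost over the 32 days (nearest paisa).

Runtime = 2.5 h/day × 32 days = 80 h
Energy = 1.66 kW × 80 h = 132.8 kWh
Cost = 132.8 kWh × ₹8.1/kWh = ₹1075.68

₹1075.68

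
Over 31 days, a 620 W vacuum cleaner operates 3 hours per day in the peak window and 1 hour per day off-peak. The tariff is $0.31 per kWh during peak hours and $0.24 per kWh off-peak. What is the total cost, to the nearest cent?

$22.49

Peak energy = 0.62 kW × 3 h × 31 = 57.66 kWh
Off-peak energy = 0.62 kW × 1 h × 31 = 19.22 kWh
Cost = 57.66 × $0.31 + 19.22 × $0.24 = $17.8746 + $4.6128 = $22.49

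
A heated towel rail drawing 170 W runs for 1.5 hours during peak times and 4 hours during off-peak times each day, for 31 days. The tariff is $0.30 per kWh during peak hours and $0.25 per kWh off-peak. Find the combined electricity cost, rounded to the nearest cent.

Peak energy = 0.17 kW × 1.5 h × 31 = 7.905 kWh
Off-peak energy = 0.17 kW × 4 h × 31 = 21.08 kWh
Cost = 7.905 × $0.30 + 21.08 × $0.25 = $2.3715 + $5.27 = $7.64

$7.64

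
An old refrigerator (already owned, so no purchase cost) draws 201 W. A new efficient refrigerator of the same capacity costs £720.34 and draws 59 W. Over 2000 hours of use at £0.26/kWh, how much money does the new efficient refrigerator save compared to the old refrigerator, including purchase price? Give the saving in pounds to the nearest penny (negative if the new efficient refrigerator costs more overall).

-£646.50

old refrigerator: £0.00 + (201/1000) kW × 2000 h × £0.26 = £0.00 + £104.52 = £104.52
new efficient refrigerator: £720.34 + (59/1000) kW × 2000 h × £0.26 = £720.34 + £30.68 = £751.02
Saving = £104.52 − £751.02 = −£646.5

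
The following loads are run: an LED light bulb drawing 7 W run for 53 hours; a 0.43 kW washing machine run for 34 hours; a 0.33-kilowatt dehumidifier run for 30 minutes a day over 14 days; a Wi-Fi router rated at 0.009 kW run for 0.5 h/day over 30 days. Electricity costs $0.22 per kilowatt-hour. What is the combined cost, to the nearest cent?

LED light bulb: 0.007 kW × 53 h = 0.371 kWh
washing machine: 0.43 kW × 34 h = 14.62 kWh
dehumidifier: Runtime = 30 min × 14 = 420 min = 7 h
dehumidifier: 0.33 kW × 7 h = 2.31 kWh
Wi-Fi router: Runtime = 0.5 h/day × 30 days = 15 h
Wi-Fi router: 0.009 kW × 15 h = 0.135 kWh
Total energy = 17.436 kWh
Cost = 17.436 × $0.22 = $3.84

$3.84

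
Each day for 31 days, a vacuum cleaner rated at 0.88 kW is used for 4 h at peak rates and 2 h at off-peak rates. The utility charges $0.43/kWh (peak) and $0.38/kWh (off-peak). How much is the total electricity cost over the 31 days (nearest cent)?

$67.65

Peak energy = 0.88 kW × 4 h × 31 = 109.12 kWh
Off-peak energy = 0.88 kW × 2 h × 31 = 54.56 kWh
Cost = 109.12 × $0.43 + 54.56 × $0.38 = $46.9216 + $20.7328 = $67.65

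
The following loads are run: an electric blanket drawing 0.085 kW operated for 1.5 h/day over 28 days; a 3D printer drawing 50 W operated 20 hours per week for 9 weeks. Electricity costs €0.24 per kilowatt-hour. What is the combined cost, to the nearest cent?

electric blanket: Runtime = 1.5 h/day × 28 days = 42 h
electric blanket: 0.085 kW × 42 h = 3.57 kWh
3D printer: Runtime = 20 h/week × 9 weeks = 180 h
3D printer: 0.05 kW × 180 h = 9 kWh
Total energy = 12.57 kWh
Cost = 12.57 × €0.24 = €3.02

€3.02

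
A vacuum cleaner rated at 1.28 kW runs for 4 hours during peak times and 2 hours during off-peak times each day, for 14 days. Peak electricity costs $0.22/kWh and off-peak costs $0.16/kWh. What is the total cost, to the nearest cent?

$21.50

Peak energy = 1.28 kW × 4 h × 14 = 71.68 kWh
Off-peak energy = 1.28 kW × 2 h × 14 = 35.84 kWh
Cost = 71.68 × $0.22 + 35.84 × $0.16 = $15.7696 + $5.7344 = $21.50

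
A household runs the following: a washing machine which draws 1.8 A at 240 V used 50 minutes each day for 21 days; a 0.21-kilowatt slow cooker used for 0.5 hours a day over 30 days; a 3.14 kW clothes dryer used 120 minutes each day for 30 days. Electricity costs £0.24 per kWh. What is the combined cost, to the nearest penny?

£47.79

washing machine: Power = 1.8 A × 240 V = 432 W = 0.432 kW
washing machine: Runtime = 50 min × 21 = 1050 min = 17.5 h
washing machine: 0.432 kW × 17.5 h = 7.56 kWh
slow cooker: Runtime = 0.5 h/day × 30 days = 15 h
slow cooker: 0.21 kW × 15 h = 3.15 kWh
clothes dryer: Runtime = 120 min × 30 = 3600 min = 60 h
clothes dryer: 3.14 kW × 60 h = 188.4 kWh
Total energy = 199.11 kWh
Cost = 199.11 × £0.24 = £47.79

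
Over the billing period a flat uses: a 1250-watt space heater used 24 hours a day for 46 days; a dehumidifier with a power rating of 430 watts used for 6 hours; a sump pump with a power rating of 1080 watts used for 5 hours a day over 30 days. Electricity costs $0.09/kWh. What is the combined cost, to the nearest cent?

space heater: Runtime = 24 h × 46 = 1104 h
space heater: 1.25 kW × 1104 h = 1380 kWh
dehumidifier: 0.43 kW × 6 h = 2.58 kWh
sump pump: Runtime = 5 h/day × 30 days = 150 h
sump pump: 1.08 kW × 150 h = 162 kWh
Total energy = 1544.58 kWh
Cost = 1544.58 × $0.09 = $139.01

$139.01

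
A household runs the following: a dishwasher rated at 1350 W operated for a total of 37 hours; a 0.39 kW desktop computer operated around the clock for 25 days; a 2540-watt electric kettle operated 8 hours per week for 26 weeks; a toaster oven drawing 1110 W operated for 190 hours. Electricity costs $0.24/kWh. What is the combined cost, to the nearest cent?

dishwasher: 1.35 kW × 37 h = 49.95 kWh
desktop computer: Runtime = 24 h × 25 = 600 h
desktop computer: 0.39 kW × 600 h = 234 kWh
electric kettle: Runtime = 8 h/week × 26 weeks = 208 h
electric kettle: 2.54 kW × 208 h = 528.32 kWh
toaster oven: 1.11 kW × 190 h = 210.9 kWh
Total energy = 1023.17 kWh
Cost = 1023.17 × $0.24 = $245.56

$245.56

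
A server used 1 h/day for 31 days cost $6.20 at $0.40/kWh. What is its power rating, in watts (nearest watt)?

500 W

Energy = $6.20 ÷ $0.40/kWh = 15.5 kWh
Runtime = 1 h/day × 31 days = 31 h
Power = 15.5 kWh ÷ 31 h = 0.5 kW = 500 W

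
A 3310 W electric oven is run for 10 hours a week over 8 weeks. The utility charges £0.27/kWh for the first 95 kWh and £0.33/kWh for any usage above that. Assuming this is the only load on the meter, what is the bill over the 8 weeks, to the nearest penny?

£81.68

Runtime = 10 h/week × 8 weeks = 80 h
Energy = 3.31 kW × 80 h = 264.8 kWh
Tier 1 (0–95 kWh): 95 × £0.27 = £25.65
Above 95 kWh: 169.8 × £0.33 = £56.034
Bill = £81.68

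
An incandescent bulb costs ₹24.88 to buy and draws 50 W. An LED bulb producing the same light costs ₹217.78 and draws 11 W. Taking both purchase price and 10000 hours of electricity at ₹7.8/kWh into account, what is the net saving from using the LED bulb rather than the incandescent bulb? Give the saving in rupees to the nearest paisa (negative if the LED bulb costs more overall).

₹2849.10

incandescent bulb: ₹24.88 + (50/1000) kW × 10000 h × ₹7.8 = ₹24.88 + ₹3900 = ₹3924.88
LED bulb: ₹217.78 + (11/1000) kW × 10000 h × ₹7.8 = ₹217.78 + ₹858 = ₹1075.78
Saving = ₹3924.88 − ₹1075.78 = ₹2849.1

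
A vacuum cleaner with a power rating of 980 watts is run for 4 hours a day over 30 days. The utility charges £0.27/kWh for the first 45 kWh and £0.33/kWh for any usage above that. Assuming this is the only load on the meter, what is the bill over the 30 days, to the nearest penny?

£36.11

Runtime = 4 h/day × 30 days = 120 h
Energy = 0.98 kW × 120 h = 117.6 kWh
Tier 1 (0–45 kWh): 45 × £0.27 = £12.15
Above 45 kWh: 72.6 × £0.33 = £23.958
Bill = £36.11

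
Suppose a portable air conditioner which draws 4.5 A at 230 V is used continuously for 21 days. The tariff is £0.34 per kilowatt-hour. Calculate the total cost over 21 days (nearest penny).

Power = 4.5 A × 230 V = 1035 W = 1.035 kW
Runtime = 24 h × 21 = 504 h
Energy = 1.035 kW × 504 h = 521.64 kWh
Cost = 521.64 kWh × £0.34/kWh = £177.36

£177.36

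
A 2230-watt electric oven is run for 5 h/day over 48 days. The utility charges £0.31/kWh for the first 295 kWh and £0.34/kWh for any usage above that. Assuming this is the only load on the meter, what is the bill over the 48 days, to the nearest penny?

£173.12

Runtime = 5 h/day × 48 days = 240 h
Energy = 2.23 kW × 240 h = 535.2 kWh
Tier 1 (0–295 kWh): 295 × £0.31 = £91.45
Above 295 kWh: 240.2 × £0.34 = £81.668
Bill = £173.12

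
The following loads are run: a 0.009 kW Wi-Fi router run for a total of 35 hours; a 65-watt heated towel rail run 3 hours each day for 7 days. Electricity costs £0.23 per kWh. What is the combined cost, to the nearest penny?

£0.39

Wi-Fi router: 0.009 kW × 35 h = 0.315 kWh
heated towel rail: Runtime = 3 h/day × 7 days = 21 h
heated towel rail: 0.065 kW × 21 h = 1.365 kWh
Total energy = 1.68 kWh
Cost = 1.68 × £0.23 = £0.39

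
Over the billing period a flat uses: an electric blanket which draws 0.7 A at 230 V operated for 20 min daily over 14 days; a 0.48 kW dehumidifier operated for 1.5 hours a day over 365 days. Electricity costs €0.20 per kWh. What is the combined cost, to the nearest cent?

€52.71

electric blanket: Power = 0.7 A × 230 V = 161 W = 0.161 kW
electric blanket: Runtime = 20 min × 14 = 280 min = 4.666666… h
electric blanket: 0.161 kW × 4.666666… h = 0.751333… kWh
dehumidifier: Runtime = 1.5 h/day × 365 days = 547.5 h
dehumidifier: 0.48 kW × 547.5 h = 262.8 kWh
Total energy = 263.551333… kWh
Cost = 263.551333… × €0.20 = €52.71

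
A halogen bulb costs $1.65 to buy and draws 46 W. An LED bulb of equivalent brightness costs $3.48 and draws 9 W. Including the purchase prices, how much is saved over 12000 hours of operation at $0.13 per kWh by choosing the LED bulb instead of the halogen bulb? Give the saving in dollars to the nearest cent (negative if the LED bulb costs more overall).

$55.89

halogen bulb: $1.65 + (46/1000) kW × 12000 h × $0.13 = $1.65 + $71.76 = $73.41
LED bulb: $3.48 + (9/1000) kW × 12000 h × $0.13 = $3.48 + $14.04 = $17.52
Saving = $73.41 − $17.52 = $55.89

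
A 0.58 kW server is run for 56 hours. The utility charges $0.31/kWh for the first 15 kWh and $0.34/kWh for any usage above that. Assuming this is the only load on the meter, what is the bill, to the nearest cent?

Energy = 0.58 kW × 56 h = 32.48 kWh
Tier 1 (0–15 kWh): 15 × $0.31 = $4.65
Above 15 kWh: 17.48 × $0.34 = $5.9432
Bill = $10.59

$10.59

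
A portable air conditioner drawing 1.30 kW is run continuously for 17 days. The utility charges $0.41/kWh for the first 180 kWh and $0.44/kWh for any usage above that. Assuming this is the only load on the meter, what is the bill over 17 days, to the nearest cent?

Runtime = 24 h × 17 = 408 h
Energy = 1.3 kW × 408 h = 530.4 kWh
Tier 1 (0–180 kWh): 180 × $0.41 = $73.8
Above 180 kWh: 350.4 × $0.44 = $154.176
Bill = $227.98

$227.98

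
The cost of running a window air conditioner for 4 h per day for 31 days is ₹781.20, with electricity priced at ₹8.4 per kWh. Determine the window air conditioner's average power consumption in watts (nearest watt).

750 W

Energy = ₹781.20 ÷ ₹8.4/kWh = 93 kWh
Runtime = 4 h/day × 31 days = 124 h
Power = 93 kWh ÷ 124 h = 0.75 kW = 750 W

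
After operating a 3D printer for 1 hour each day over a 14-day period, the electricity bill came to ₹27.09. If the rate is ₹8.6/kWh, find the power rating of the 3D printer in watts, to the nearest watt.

Energy = ₹27.09 ÷ ₹8.6/kWh = 3.15 kWh
Runtime = 1 h/day × 14 days = 14 h
Power = 3.15 kWh ÷ 14 h = 0.225 kW = 225 W

225 W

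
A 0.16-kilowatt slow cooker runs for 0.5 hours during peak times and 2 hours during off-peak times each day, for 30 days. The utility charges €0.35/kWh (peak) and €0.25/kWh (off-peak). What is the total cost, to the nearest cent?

€3.24

Peak energy = 0.16 kW × 0.5 h × 30 = 2.4 kWh
Off-peak energy = 0.16 kW × 2 h × 30 = 9.6 kWh
Cost = 2.4 × €0.35 + 9.6 × €0.25 = €0.84 + €2.4 = €3.24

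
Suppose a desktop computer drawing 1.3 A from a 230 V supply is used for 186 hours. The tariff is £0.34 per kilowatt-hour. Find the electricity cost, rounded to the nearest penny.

£18.91

Power = 1.3 A × 230 V = 299 W = 0.299 kW
Energy = 0.299 kW × 186 h = 55.614 kWh
Cost = 55.614 kWh × £0.34/kWh = £18.91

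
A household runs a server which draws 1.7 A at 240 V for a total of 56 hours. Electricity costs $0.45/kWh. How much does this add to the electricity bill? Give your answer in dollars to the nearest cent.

$10.28

Power = 1.7 A × 240 V = 408 W = 0.408 kW
Energy = 0.408 kW × 56 h = 22.848 kWh
Cost = 22.848 kWh × $0.45/kWh = $10.28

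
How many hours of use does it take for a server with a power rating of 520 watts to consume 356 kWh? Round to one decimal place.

Hours = 356 kWh ÷ 0.52 kW = 684.6 h

684.6 h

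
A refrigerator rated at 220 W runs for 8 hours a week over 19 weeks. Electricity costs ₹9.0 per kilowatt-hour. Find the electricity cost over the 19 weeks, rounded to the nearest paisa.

₹300.96

Runtime = 8 h/week × 19 weeks = 152 h
Energy = 0.22 kW × 152 h = 33.44 kWh
Cost = 33.44 kWh × ₹9.0/kWh = ₹300.96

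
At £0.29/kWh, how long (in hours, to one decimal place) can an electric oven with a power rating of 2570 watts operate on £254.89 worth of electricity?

Energy available = £254.89 ÷ £0.29/kWh = 878.931 kWh
Hours = 878.931 kWh ÷ 2.57 kW = 342.0 h

342.0 h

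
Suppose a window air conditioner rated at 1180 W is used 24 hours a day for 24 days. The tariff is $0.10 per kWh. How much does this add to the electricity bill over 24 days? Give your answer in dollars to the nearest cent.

Runtime = 24 h × 24 = 576 h
Energy = 1.18 kW × 576 h = 679.68 kWh
Cost = 679.68 kWh × $0.10/kWh = $67.97

$67.97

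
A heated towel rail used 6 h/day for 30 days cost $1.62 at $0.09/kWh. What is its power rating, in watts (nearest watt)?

100 W

Energy = $1.62 ÷ $0.09/kWh = 18 kWh
Runtime = 6 h/day × 30 days = 180 h
Power = 18 kWh ÷ 180 h = 0.1 kW = 100 W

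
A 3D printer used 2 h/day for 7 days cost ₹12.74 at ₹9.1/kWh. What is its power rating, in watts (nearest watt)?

100 W

Energy = ₹12.74 ÷ ₹9.1/kWh = 1.4 kWh
Runtime = 2 h/day × 7 days = 14 h
Power = 1.4 kWh ÷ 14 h = 0.1 kW = 100 W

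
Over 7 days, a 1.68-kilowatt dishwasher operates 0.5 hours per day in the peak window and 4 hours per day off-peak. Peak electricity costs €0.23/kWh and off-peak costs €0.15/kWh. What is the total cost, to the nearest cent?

€8.41

Peak energy = 1.68 kW × 0.5 h × 7 = 5.88 kWh
Off-peak energy = 1.68 kW × 4 h × 7 = 47.04 kWh
Cost = 5.88 × €0.23 + 47.04 × €0.15 = €1.3524 + €7.056 = €8.41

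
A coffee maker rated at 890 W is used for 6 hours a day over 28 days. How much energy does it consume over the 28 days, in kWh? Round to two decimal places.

149.52 kWh

Runtime = 6 h/day × 28 days = 168 h
Energy = 0.89 kW × 168 h = 149.52 kWh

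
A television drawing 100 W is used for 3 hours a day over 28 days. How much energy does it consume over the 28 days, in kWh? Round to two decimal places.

8.40 kWh

Runtime = 3 h/day × 28 days = 84 h
Energy = 0.1 kW × 84 h = 8.4 kWh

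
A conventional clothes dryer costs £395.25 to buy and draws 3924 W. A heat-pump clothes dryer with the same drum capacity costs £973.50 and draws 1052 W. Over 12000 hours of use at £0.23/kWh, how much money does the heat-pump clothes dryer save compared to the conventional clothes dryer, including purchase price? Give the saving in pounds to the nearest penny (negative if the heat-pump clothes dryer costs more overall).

£7348.47

conventional clothes dryer: £395.25 + (3924/1000) kW × 12000 h × £0.23 = £395.25 + £10830.24 = £11225.49
heat-pump clothes dryer: £973.50 + (1052/1000) kW × 12000 h × £0.23 = £973.50 + £2903.52 = £3877.02
Saving = £11225.49 − £3877.02 = £7348.47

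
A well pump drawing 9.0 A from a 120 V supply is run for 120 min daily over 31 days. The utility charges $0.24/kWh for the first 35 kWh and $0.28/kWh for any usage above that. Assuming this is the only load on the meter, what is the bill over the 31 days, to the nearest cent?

$17.35

Power = 9.0 A × 120 V = 1080 W = 1.08 kW
Runtime = 120 min × 31 = 3720 min = 62 h
Energy = 1.08 kW × 62 h = 66.96 kWh
Tier 1 (0–35 kWh): 35 × $0.24 = $8.4
Above 35 kWh: 31.96 × $0.28 = $8.9488
Bill = $17.35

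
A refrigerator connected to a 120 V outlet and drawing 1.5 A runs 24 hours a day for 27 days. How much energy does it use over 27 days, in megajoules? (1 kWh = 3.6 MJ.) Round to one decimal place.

Power = 1.5 A × 120 V = 180 W = 0.18 kW
Runtime = 24 h × 27 = 648 h
Energy = 0.18 kW × 648 h = 116.64 kWh
= 116.64 × 3.6 MJ = 419.9 MJ

419.9 MJ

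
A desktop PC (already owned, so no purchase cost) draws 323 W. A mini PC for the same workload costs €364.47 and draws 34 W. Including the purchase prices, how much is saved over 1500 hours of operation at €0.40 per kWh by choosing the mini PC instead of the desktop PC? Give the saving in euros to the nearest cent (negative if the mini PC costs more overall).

desktop PC: €0.00 + (323/1000) kW × 1500 h × €0.40 = €0.00 + €193.8 = €193.8
mini PC: €364.47 + (34/1000) kW × 1500 h × €0.40 = €364.47 + €20.4 = €384.87
Saving = €193.8 − €384.87 = −€191.07

-€191.07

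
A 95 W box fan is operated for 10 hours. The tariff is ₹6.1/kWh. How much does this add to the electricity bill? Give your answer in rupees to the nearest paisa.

₹5.80

Energy = 0.095 kW × 10 h = 0.95 kWh
Cost = 0.95 kWh × ₹6.1/kWh = ₹5.80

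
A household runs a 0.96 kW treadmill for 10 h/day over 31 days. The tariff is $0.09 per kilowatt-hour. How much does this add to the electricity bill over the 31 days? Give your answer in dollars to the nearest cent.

$26.78

Runtime = 10 h/day × 31 days = 310 h
Energy = 0.96 kW × 310 h = 297.6 kWh
Cost = 297.6 kWh × $0.09/kWh = $26.78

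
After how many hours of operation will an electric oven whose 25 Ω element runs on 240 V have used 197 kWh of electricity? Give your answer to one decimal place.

Power = V²/R = 240²/25 = 2304 W = 2.304 kW
Hours = 197 kWh ÷ 2.304 kW = 85.5 h

85.5 h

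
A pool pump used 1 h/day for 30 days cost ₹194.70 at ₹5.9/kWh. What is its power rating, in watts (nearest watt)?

Energy = ₹194.70 ÷ ₹5.9/kWh = 33 kWh
Runtime = 1 h/day × 30 days = 30 h
Power = 33 kWh ÷ 30 h = 1.1 kW = 1100 W

1100 W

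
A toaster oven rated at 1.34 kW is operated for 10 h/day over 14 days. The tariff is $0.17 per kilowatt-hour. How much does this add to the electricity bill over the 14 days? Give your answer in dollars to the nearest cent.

$31.89

Runtime = 10 h/day × 14 days = 140 h
Energy = 1.34 kW × 140 h = 187.6 kWh
Cost = 187.6 kWh × $0.17/kWh = $31.89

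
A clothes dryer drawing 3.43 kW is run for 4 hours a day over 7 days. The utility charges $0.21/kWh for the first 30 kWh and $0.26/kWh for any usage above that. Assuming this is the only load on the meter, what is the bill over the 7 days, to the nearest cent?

Runtime = 4 h/day × 7 days = 28 h
Energy = 3.43 kW × 28 h = 96.04 kWh
Tier 1 (0–30 kWh): 30 × $0.21 = $6.3
Above 30 kWh: 66.04 × $0.26 = $17.1704
Bill = $23.47

$23.47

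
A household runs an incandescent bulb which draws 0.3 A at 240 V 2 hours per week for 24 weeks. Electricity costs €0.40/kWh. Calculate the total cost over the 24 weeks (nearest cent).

Power = 0.3 A × 240 V = 72 W = 0.072 kW
Runtime = 2 h/week × 24 weeks = 48 h
Energy = 0.072 kW × 48 h = 3.456 kWh
Cost = 3.456 kWh × €0.40/kWh = €1.38

€1.38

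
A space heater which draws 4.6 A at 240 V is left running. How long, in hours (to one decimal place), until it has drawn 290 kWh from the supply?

Power = 4.6 A × 240 V = 1104 W = 1.104 kW
Hours = 290 kWh ÷ 1.104 kW = 262.7 h

262.7 h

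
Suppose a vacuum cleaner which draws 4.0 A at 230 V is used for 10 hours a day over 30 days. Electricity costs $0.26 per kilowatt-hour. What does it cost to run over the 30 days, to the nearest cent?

Power = 4.0 A × 230 V = 920 W = 0.92 kW
Runtime = 10 h/day × 30 days = 300 h
Energy = 0.92 kW × 300 h = 276 kWh
Cost = 276 kWh × $0.26/kWh = $71.76

$71.76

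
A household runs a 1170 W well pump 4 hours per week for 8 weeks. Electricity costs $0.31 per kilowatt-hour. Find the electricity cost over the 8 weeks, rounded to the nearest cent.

$11.61

Runtime = 4 h/week × 8 weeks = 32 h
Energy = 1.17 kW × 32 h = 37.44 kWh
Cost = 37.44 kWh × $0.31/kWh = $11.61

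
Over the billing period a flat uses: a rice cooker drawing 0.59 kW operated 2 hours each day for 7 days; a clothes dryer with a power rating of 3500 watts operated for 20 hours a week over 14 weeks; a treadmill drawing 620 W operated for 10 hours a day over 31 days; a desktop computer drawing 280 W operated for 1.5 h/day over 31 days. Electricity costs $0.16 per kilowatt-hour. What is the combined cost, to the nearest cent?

rice cooker: Runtime = 2 h/day × 7 days = 14 h
rice cooker: 0.59 kW × 14 h = 8.26 kWh
clothes dryer: Runtime = 20 h/week × 14 weeks = 280 h
clothes dryer: 3.5 kW × 280 h = 980 kWh
treadmill: Runtime = 10 h/day × 31 days = 310 h
treadmill: 0.62 kW × 310 h = 192.2 kWh
desktop computer: Runtime = 1.5 h/day × 31 days = 46.5 h
desktop computer: 0.28 kW × 46.5 h = 13.02 kWh
Total energy = 1193.48 kWh
Cost = 1193.48 × $0.16 = $190.96

$190.96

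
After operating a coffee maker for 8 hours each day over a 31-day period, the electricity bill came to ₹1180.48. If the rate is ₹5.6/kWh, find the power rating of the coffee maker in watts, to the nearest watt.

Energy = ₹1180.48 ÷ ₹5.6/kWh = 210.8 kWh
Runtime = 8 h/day × 31 days = 248 h
Power = 210.8 kWh ÷ 248 h = 0.85 kW = 850 W

850 W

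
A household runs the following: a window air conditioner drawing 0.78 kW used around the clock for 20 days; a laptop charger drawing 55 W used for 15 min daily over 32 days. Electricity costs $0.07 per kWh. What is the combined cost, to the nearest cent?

window air conditioner: Runtime = 24 h × 20 = 480 h
window air conditioner: 0.78 kW × 480 h = 374.4 kWh
laptop charger: Runtime = 15 min × 32 = 480 min = 8 h
laptop charger: 0.055 kW × 8 h = 0.44 kWh
Total energy = 374.84 kWh
Cost = 374.84 × $0.07 = $26.24

$26.24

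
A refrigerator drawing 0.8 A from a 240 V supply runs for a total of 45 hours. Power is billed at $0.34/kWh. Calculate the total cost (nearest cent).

$2.94

Power = 0.8 A × 240 V = 192 W = 0.192 kW
Energy = 0.192 kW × 45 h = 8.64 kWh
Cost = 8.64 kWh × $0.34/kWh = $2.94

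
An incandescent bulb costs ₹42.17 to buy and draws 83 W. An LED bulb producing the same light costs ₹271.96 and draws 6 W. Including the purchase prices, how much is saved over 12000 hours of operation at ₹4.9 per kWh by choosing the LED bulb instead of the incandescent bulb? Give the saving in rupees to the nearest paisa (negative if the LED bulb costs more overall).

incandescent bulb: ₹42.17 + (83/1000) kW × 12000 h × ₹4.9 = ₹42.17 + ₹4880.4 = ₹4922.57
LED bulb: ₹271.96 + (6/1000) kW × 12000 h × ₹4.9 = ₹271.96 + ₹352.8 = ₹624.76
Saving = ₹4922.57 − ₹624.76 = ₹4297.81

₹4297.81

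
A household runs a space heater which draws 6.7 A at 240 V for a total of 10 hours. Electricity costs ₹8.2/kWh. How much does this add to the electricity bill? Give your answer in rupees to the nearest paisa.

₹131.86

Power = 6.7 A × 240 V = 1608 W = 1.608 kW
Energy = 1.608 kW × 10 h = 16.08 kWh
Cost = 16.08 kWh × ₹8.2/kWh = ₹131.86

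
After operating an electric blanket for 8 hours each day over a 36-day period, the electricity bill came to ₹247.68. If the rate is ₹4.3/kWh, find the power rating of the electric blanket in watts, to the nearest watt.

200 W

Energy = ₹247.68 ÷ ₹4.3/kWh = 57.6 kWh
Runtime = 8 h/day × 36 days = 288 h
Power = 57.6 kWh ÷ 288 h = 0.2 kW = 200 W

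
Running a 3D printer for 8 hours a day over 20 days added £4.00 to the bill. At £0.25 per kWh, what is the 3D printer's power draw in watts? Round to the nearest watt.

Energy = £4.00 ÷ £0.25/kWh = 16 kWh
Runtime = 8 h/day × 20 days = 160 h
Power = 16 kWh ÷ 160 h = 0.1 kW = 100 W

100 W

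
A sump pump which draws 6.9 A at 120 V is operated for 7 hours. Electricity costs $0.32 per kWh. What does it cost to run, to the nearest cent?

Power = 6.9 A × 120 V = 828 W = 0.828 kW
Energy = 0.828 kW × 7 h = 5.796 kWh
Cost = 5.796 kWh × $0.32/kWh = $1.85

$1.85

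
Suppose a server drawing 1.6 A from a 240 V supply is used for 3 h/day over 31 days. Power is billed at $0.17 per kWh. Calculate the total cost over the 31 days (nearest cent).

$6.07

Power = 1.6 A × 240 V = 384 W = 0.384 kW
Runtime = 3 h/day × 31 days = 93 h
Energy = 0.384 kW × 93 h = 35.712 kWh
Cost = 35.712 kWh × $0.17/kWh = $6.07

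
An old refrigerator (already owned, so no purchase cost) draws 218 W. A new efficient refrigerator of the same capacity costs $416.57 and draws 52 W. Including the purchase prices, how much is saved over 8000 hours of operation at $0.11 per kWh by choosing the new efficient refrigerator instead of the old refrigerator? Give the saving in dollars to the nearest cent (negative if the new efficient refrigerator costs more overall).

-$270.49

old refrigerator: $0.00 + (218/1000) kW × 8000 h × $0.11 = $0.00 + $191.84 = $191.84
new efficient refrigerator: $416.57 + (52/1000) kW × 8000 h × $0.11 = $416.57 + $45.76 = $462.33
Saving = $191.84 − $462.33 = −$270.49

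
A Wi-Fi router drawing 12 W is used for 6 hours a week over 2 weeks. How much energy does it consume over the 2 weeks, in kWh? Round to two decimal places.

Runtime = 6 h/week × 2 weeks = 12 h
Energy = 0.012 kW × 12 h = 0.144 kWh ≈ 0.14 kWh

0.14 kWh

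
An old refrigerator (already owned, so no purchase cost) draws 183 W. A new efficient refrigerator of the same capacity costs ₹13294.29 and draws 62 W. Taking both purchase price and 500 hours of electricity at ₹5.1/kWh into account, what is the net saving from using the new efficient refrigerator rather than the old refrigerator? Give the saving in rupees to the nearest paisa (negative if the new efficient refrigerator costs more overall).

old refrigerator: ₹0.00 + (183/1000) kW × 500 h × ₹5.1 = ₹0.00 + ₹466.65 = ₹466.65
new efficient refrigerator: ₹13294.29 + (62/1000) kW × 500 h × ₹5.1 = ₹13294.29 + ₹158.1 = ₹13452.39
Saving = ₹466.65 − ₹13452.39 = −₹12985.74

-₹12985.74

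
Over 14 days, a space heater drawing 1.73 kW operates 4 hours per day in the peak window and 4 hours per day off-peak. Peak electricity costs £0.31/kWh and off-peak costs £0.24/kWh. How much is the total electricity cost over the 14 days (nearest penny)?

£53.28

Peak energy = 1.73 kW × 4 h × 14 = 96.88 kWh
Off-peak energy = 1.73 kW × 4 h × 14 = 96.88 kWh
Cost = 96.88 × £0.31 + 96.88 × £0.24 = £30.0328 + £23.2512 = £53.28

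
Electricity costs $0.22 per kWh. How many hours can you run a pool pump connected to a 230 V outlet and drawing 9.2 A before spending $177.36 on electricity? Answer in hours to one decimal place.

Power = 9.2 A × 230 V = 2116 W = 2.116 kW
Energy available = $177.36 ÷ $0.22/kWh = 806.1818 kWh
Hours = 806.1818 kWh ÷ 2.116 kW = 381.0 h

381.0 h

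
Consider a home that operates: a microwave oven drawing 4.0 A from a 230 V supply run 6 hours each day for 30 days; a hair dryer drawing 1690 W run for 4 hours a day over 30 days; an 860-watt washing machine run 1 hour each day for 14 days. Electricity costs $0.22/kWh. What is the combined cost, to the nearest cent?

microwave oven: Power = 4.0 A × 230 V = 920 W = 0.92 kW
microwave oven: Runtime = 6 h/day × 30 days = 180 h
microwave oven: 0.92 kW × 180 h = 165.6 kWh
hair dryer: Runtime = 4 h/day × 30 days = 120 h
hair dryer: 1.69 kW × 120 h = 202.8 kWh
washing machine: Runtime = 1 h/day × 14 days = 14 h
washing machine: 0.86 kW × 14 h = 12.04 kWh
Total energy = 380.44 kWh
Cost = 380.44 × $0.22 = $83.70

$83.70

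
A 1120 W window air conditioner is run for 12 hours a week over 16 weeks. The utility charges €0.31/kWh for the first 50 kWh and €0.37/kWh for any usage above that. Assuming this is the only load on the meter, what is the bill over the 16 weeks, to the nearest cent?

€76.56

Runtime = 12 h/week × 16 weeks = 192 h
Energy = 1.12 kW × 192 h = 215.04 kWh
Tier 1 (0–50 kWh): 50 × €0.31 = €15.5
Above 50 kWh: 165.04 × €0.37 = €61.0648
Bill = €76.56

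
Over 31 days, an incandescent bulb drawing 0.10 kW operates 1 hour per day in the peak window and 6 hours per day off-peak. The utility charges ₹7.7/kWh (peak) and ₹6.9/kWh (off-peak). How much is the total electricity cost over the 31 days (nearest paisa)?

₹152.21

Peak energy = 0.1 kW × 1 h × 31 = 3.1 kWh
Off-peak energy = 0.1 kW × 6 h × 31 = 18.6 kWh
Cost = 3.1 × ₹7.7 + 18.6 × ₹6.9 = ₹23.87 + ₹128.34 = ₹152.21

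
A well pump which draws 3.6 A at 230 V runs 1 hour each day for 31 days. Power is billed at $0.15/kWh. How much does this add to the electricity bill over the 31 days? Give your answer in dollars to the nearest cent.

$3.85

Power = 3.6 A × 230 V = 828 W = 0.828 kW
Runtime = 1 h/day × 31 days = 31 h
Energy = 0.828 kW × 31 h = 25.668 kWh
Cost = 25.668 kWh × $0.15/kWh = $3.85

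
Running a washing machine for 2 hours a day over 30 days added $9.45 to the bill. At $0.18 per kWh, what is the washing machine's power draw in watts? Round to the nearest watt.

Energy = $9.45 ÷ $0.18/kWh = 52.5 kWh
Runtime = 2 h/day × 30 days = 60 h
Power = 52.5 kWh ÷ 60 h = 0.875 kW = 875 W

875 W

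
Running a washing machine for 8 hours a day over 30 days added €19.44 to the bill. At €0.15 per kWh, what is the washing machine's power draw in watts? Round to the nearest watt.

540 W

Energy = €19.44 ÷ €0.15/kWh = 129.6 kWh
Runtime = 8 h/day × 30 days = 240 h
Power = 129.6 kWh ÷ 240 h = 0.54 kW = 540 W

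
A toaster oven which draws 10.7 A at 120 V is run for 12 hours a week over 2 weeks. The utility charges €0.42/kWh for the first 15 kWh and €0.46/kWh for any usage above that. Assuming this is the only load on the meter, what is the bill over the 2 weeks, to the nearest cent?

Power = 10.7 A × 120 V = 1284 W = 1.284 kW
Runtime = 12 h/week × 2 weeks = 24 h
Energy = 1.284 kW × 24 h = 30.816 kWh
Tier 1 (0–15 kWh): 15 × €0.42 = €6.3
Above 15 kWh: 15.816 × €0.46 = €7.27536
Bill = €13.58

€13.58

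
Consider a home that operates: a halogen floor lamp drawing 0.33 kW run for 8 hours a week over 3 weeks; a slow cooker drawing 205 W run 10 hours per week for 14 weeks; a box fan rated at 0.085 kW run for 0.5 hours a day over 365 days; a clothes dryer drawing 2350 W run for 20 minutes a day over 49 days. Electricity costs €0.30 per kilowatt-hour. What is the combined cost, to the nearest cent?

€27.15

halogen floor lamp: Runtime = 8 h/week × 3 weeks = 24 h
halogen floor lamp: 0.33 kW × 24 h = 7.92 kWh
slow cooker: Runtime = 10 h/week × 14 weeks = 140 h
slow cooker: 0.205 kW × 140 h = 28.7 kWh
box fan: Runtime = 0.5 h/day × 365 days = 182.5 h
box fan: 0.085 kW × 182.5 h = 15.5125 kWh
clothes dryer: Runtime = 20 min × 49 = 980 min = 16.333333… h
clothes dryer: 2.35 kW × 16.333333… h = 38.383333… kWh
Total energy = 90.515833… kWh
Cost = 90.515833… × €0.30 = €27.15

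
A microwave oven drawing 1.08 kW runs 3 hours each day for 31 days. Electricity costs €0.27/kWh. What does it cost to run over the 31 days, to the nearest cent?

€27.12

Runtime = 3 h/day × 31 days = 93 h
Energy = 1.08 kW × 93 h = 100.44 kWh
Cost = 100.44 kWh × €0.27/kWh = €27.12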